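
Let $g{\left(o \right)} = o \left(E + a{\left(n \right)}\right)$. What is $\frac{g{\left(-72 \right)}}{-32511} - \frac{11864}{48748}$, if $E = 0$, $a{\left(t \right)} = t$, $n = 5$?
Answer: $- \frac{30680102}{132070519} \approx -0.2323$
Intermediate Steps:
$g{\left(o \right)} = 5 o$ ($g{\left(o \right)} = o \left(0 + 5\right) = o 5 = 5 o$)
$\frac{g{\left(-72 \right)}}{-32511} - \frac{11864}{48748} = \frac{5 \left(-72\right)}{-32511} - \frac{11864}{48748} = \left(-360\right) \left(- \frac{1}{32511}\right) - \frac{2966}{12187} = \frac{120}{10837} - \frac{2966}{12187} = - \frac{30680102}{132070519}$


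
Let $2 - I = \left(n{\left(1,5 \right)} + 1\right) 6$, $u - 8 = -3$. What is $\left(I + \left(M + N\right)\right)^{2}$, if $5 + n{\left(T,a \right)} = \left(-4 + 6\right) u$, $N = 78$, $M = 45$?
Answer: $7921$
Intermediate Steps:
$u = 5$ ($u = 8 - 3 = 5$)
$n{\left(T,a \right)} = 5$ ($n{\left(T,a \right)} = -5 + \left(-4 + 6\right) 5 = -5 + 2 \cdot 5 = -5 + 10 = 5$)
$I = -34$ ($I = 2 - \left(5 + 1\right) 6 = 2 - 6 \cdot 6 = 2 - 36 = -34$)
$\left(I + \left(M + N\right)\right)^{2} = \left(-34 + \left(45 + 78\right)\right)^{2} = \left(-34 + 123\right)^{2} = 89^{2} = 7921$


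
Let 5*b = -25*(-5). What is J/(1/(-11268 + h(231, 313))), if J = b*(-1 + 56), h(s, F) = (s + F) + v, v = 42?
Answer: -14687750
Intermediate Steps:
h(s, F) = 42 + F + s (h(s, F) = (s + F) + 42 = (F + s) + 42 = 42 + F + s)
b = 25 (b = (-25*(-5))/5 = (⅕)*125 = 25)
J = 1375 (J = 25*(-1 + 56) = 25*55 = 1375)
J/(1/(-11268 + h(231, 313))) = 1375/(1/(-11268 + (42 + 313 + 231))) = 1375/(1/(-11268 + 586)) = 1375/(1/(-10682)) = 1375/(-1/10682) = 1375*(-10682) = -14687750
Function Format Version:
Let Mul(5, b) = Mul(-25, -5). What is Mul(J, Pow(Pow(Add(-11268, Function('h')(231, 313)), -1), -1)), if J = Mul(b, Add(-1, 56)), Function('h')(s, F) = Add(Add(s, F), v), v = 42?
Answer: -14687750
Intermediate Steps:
Function('h')(s, F) = Add(42, F, s) (Function('h')(s, F) = Add(Add(s, F), 42) = Add(Add(F, s), 42) = Add(42, F, s))
b = 25 (b = Mul(Rational(1, 5), Mul(-25, -5)) = Mul(Rational(1, 5), 125) = 25)
J = 1375 (J = Mul(25, Add(-1, 56)) = Mul(25, 55) = 1375)
Mul(J, Pow(Pow(Add(-11268, Function('h')(231, 313)), -1), -1)) = Mul(1375, Pow(Pow(Add(-11268, Add(42, 313, 231)), -1), -1)) = Mul(1375, Pow(Pow(Add(-11268, 586), -1), -1)) = Mul(1375, Pow(Pow(-10682, -1), -1)) = Mul(1375, Pow(Rational(-1, 10682), -1)) = Mul(1375, -10682) = -14687750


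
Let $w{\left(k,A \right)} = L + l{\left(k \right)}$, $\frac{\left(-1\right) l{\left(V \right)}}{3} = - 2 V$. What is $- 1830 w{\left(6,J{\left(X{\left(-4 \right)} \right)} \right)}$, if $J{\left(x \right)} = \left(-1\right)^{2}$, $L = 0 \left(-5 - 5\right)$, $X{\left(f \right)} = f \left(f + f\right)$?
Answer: $-65880$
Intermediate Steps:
$X{\left(f \right)} = 2 f^{2}$ ($X{\left(f \right)} = f 2 f = 2 f^{2}$)
$l{\left(V \right)} = 6 V$ ($l{\left(V \right)} = - 3 \left(- 2 V\right) = 6 V$)
$L = 0$ ($L = 0 \left(-10\right) = 0$)
$J{\left(x \right)} = 1$
$w{\left(k,A \right)} = 6 k$ ($w{\left(k,A \right)} = 0 + 6 k = 6 k$)
$- 1830 w{\left(6,J{\left(X{\left(-4 \right)} \right)} \right)} = - 1830 \cdot 6 \cdot 6 = \left(-1830\right) 36 = -65880$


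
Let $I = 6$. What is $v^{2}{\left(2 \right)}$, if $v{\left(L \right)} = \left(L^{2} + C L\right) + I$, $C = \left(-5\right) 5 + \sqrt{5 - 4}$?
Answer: $1444$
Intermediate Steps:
$C = -24$ ($C = -25 + \sqrt{1} = -25 + 1 = -24$)
$v{\left(L \right)} = 6 + L^{2} - 24 L$ ($v{\left(L \right)} = \left(L^{2} - 24 L\right) + 6 = 6 + L^{2} - 24 L$)
$v^{2}{\left(2 \right)} = \left(6 + 2^{2} - 48\right)^{2} = \left(6 + 4 - 48\right)^{2} = \left(-38\right)^{2} = 1444$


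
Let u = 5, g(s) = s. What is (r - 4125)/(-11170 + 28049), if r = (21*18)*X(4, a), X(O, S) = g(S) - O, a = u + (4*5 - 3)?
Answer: 2679/16879 ≈ 0.15872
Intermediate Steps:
a = 22 (a = 5 + (4*5 - 3) = 5 + (20 - 3) = 5 + 17 = 22)
X(O, S) = S - O
r = 6804 (r = (21*18)*(22 - 1*4) = 378*(22 - 4) = 378*18 = 6804)
(r - 4125)/(-11170 + 28049) = (6804 - 4125)/(-11170 + 28049) = 2679/16879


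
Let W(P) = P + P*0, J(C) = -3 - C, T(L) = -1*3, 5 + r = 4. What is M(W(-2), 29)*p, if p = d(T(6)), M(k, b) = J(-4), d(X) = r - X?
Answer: 2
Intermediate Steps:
r = -1 (r = -5 + 4 = -1)
T(L) = -3
d(X) = -1 - X
W(P) = P (W(P) = P + 0 = P)
M(k, b) = 1 (M(k, b) = -3 - 1*(-4) = -3 + 4 = 1)
p = 2 (p = -1 - 1*(-3) = -1 + 3 = 2)
M(W(-2), 29)*p = 1*2 = 2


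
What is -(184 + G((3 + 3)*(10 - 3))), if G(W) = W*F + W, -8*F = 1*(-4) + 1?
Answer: -967/4 ≈ -241.75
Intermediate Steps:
F = 3/8 (F = -(1*(-4) + 1)/8 = -(-4 + 1)/8 = -1/8*(-3) = 3/8 ≈ 0.37500)
G(W) = 11*W/8 (G(W) = W*(3/8) + W = 3*W/8 + W = 11*W/8)
-(184 + G((3 + 3)*(10 - 3))) = -(184 + 11*((3 + 3)*(10 - 3))/8) = -(184 + 11*(6*7)/8) = -(184 + (11/8)*42) = -(184 + 231/4) = -1*967/4 = -967/4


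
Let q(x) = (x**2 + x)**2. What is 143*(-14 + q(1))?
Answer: -1430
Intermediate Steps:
q(x) = (x + x**2)**2
143*(-14 + q(1)) = 143*(-14 + 1**2*(1 + 1)**2) = 143*(-14 + 1*2**2) = 143*(-14 + 1*4) = 143*(-14 + 4) = 143*(-10) = -1430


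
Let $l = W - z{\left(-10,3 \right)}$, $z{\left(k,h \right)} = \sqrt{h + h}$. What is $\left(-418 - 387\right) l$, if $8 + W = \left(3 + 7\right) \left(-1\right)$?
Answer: $14490 + 805 \sqrt{6} \approx 16462.0$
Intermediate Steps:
$W = -18$ ($W = -8 + \left(3 + 7\right) \left(-1\right) = -8 + 10 \left(-1\right) = -8 - 10 = -18$)
$z{\left(k,h \right)} = \sqrt{2} \sqrt{h}$ ($z{\left(k,h \right)} = \sqrt{2 h} = \sqrt{2} \sqrt{h}$)
$l = -18 - \sqrt{6}$ ($l = -18 - \sqrt{2} \sqrt{3} = -18 - \sqrt{6} \approx -20.449$)
$\left(-418 - 387\right) l = \left(-418 - 387\right) \left(-18 - \sqrt{6}\right) = - 805 \left(-18 - \sqrt{6}\right) = 14490 + 805 \sqrt{6}$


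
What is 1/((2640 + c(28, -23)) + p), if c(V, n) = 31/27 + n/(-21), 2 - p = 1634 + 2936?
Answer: -189/363968 ≈ -0.00051928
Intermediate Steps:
p = -4568 (p = 2 - (1634 + 2936) = 2 - 1*4570 = 2 - 4570 = -4568)
c(V, n) = 31/27 - n/21 (c(V, n) = 31*(1/27) + n*(-1/21) = 31/27 - n/21)
1/((2640 + c(28, -23)) + p) = 1/((2640 + (31/27 - 1/21*(-23))) - 4568) = 1/((2640 + (31/27 + 23/21)) - 4568) = 1/((2640 + 424/189) - 4568) = 1/(499384/189 - 4568) = 1/(-363968/189) = -189/363968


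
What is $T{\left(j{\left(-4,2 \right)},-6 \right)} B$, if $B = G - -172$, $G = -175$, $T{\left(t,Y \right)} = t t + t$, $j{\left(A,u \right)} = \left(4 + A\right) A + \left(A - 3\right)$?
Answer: $-126$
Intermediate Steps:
$j{\left(A,u \right)} = -3 + A + A \left(4 + A\right)$ ($j{\left(A,u \right)} = A \left(4 + A\right) + \left(A - 3\right) = A \left(4 + A\right) + \left(-3 + A\right) = -3 + A + A \left(4 + A\right)$)
$T{\left(t,Y \right)} = t + t^{2}$ ($T{\left(t,Y \right)} = t^{2} + t = t + t^{2}$)
$B = -3$ ($B = -175 - -172 = -175 + 172 = -3$)
$T{\left(j{\left(-4,2 \right)},-6 \right)} B = \left(-3 + \left(-4\right)^{2} + 5 \left(-4\right)\right) \left(1 + \left(-3 + \left(-4\right)^{2} + 5 \left(-4\right)\right)\right) \left(-3\right) = \left(-3 + 16 - 20\right) \left(1 - 7\right) \left(-3\right) = - 7 \left(1 - 7\right) \left(-3\right) = \left(-7\right) \left(-6\right) \left(-3\right) = 42 \left(-3\right) = -126$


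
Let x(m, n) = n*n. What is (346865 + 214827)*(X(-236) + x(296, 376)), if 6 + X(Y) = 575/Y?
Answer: 4684896741135/59 ≈ 7.9405e+10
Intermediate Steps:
x(m, n) = n²
X(Y) = -6 + 575/Y
(346865 + 214827)*(X(-236) + x(296, 376)) = (346865 + 214827)*((-6 + 575/(-236)) + 376²) = 561692*((-6 + 575*(-1/236)) + 141376) = 561692*((-6 - 575/236) + 141376) = 561692*(-1991/236 + 141376) = 561692*(33362745/236) = 4684896741135/59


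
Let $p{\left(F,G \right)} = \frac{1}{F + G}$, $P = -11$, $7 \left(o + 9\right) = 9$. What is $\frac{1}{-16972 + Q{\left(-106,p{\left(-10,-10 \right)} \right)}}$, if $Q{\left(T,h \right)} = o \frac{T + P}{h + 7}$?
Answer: $- \frac{973}{16387396} \approx -5.9375 \cdot 10^{-5}$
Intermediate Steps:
$o = - \frac{54}{7}$ ($o = -9 + \frac{1}{7} \cdot 9 = -9 + \frac{9}{7} = - \frac{54}{7} \approx -7.7143$)
$Q{\left(T,h \right)} = - \frac{54 \left(-11 + T\right)}{7 \left(7 + h\right)}$ ($Q{\left(T,h \right)} = - \frac{54 \frac{T - 11}{h + 7}}{7} = - \frac{54 \frac{-11 + T}{7 + h}}{7} = - \frac{54 \left(-11 + T\right)}{7 \left(7 + h\right)}$)
$\frac{1}{-16972 + Q{\left(-106,p{\left(-10,-10 \right)} \right)}} = \frac{1}{-16972 + \frac{54 \left(11 - -106\right)}{7 \left(7 + \frac{1}{-10 - 10}\right)}} = \frac{1}{-16972 + \frac{54 \left(11 + 106\right)}{7 \left(7 + \frac{1}{-20}\right)}} = \frac{1}{-16972 + \frac{54}{7} \frac{1}{7 - \frac{1}{20}} \cdot 117} = \frac{1}{-16972 + \frac{54}{7} \frac{1}{\frac{139}{20}} \cdot 117} = \frac{1}{-16972 + \frac{54}{7} \cdot \frac{20}{139} \cdot 117} = \frac{1}{-16972 + \frac{126360}{973}} = \frac{1}{- \frac{16387396}{973}} = - \frac{973}{16387396}$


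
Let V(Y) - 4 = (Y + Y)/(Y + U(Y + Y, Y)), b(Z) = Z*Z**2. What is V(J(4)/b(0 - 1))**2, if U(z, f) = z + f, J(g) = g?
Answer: 81/4 ≈ 20.250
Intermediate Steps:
b(Z) = Z**3
U(z, f) = f + z
V(Y) = 9/2 (V(Y) = 4 + (Y + Y)/(Y + (Y + (Y + Y))) = 4 + (2*Y)/(Y + (Y + 2*Y)) = 4 + (2*Y)/(Y + 3*Y) = 4 + (2*Y)/((4*Y)) = 4 + (2*Y)*(1/(4*Y)) = 4 + 1/2 = 9/2)
V(J(4)/b(0 - 1))**2 = (9/2)**2 = 81/4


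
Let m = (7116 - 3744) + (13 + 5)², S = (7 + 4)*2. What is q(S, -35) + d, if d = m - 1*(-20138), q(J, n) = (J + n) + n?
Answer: 23786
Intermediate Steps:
S = 22 (S = 11*2 = 22)
m = 3696 (m = 3372 + 18² = 3372 + 324 = 3696)
q(J, n) = J + 2*n
d = 23834 (d = 3696 - 1*(-20138) = 3696 + 20138 = 23834)
q(S, -35) + d = (22 + 2*(-35)) + 23834 = (22 - 70) + 23834 = -48 + 23834 = 23786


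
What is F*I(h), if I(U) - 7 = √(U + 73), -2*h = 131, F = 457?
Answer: 3199 + 457*√30/2 ≈ 4450.5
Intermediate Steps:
h = -131/2 (h = -½*131 = -131/2 ≈ -65.500)
I(U) = 7 + √(73 + U) (I(U) = 7 + √(U + 73) = 7 + √(73 + U))
F*I(h) = 457*(7 + √(73 - 131/2)) = 457*(7 + √(15/2)) = 457*(7 + √30/2) = 3199 + 457*√30/2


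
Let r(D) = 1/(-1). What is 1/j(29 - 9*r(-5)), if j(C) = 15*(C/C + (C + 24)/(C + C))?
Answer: 38/1035 ≈ 0.036715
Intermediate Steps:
r(D) = -1
j(C) = 15 + 15*(24 + C)/(2*C) (j(C) = 15*(1 + (24 + C)/((2*C))) = 15*(1 + (24 + C)*(1/(2*C))) = 15*(1 + (24 + C)/(2*C)) = 15 + 15*(24 + C)/(2*C))
1/j(29 - 9*r(-5)) = 1/(45/2 + 180/(29 - 9*(-1))) = 1/(45/2 + 180/(29 + 9)) = 1/(45/2 + 180/38) = 1/(45/2 + 180*(1/38)) = 1/(45/2 + 90/19) = 1/(1035/38) = 38/1035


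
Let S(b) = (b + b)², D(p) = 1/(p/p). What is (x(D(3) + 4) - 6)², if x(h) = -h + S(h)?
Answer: 7921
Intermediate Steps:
D(p) = 1 (D(p) = 1/1 = 1)
S(b) = 4*b² (S(b) = (2*b)² = 4*b²)
x(h) = -h + 4*h²
(x(D(3) + 4) - 6)² = ((1 + 4)*(-1 + 4*(1 + 4)) - 6)² = (5*(-1 + 4*5) - 6)² = (5*(-1 + 20) - 6)² = (5*19 - 6)² = (95 - 6)² = 89² = 7921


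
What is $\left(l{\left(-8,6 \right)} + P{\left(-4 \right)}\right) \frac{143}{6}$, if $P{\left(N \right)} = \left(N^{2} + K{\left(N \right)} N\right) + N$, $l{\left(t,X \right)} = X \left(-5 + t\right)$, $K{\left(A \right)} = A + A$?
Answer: $- \frac{2431}{3} \approx -810.33$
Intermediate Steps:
$K{\left(A \right)} = 2 A$
$P{\left(N \right)} = N + 3 N^{2}$ ($P{\left(N \right)} = \left(N^{2} + 2 N N\right) + N = \left(N^{2} + 2 N^{2}\right) + N = 3 N^{2} + N = N + 3 N^{2}$)
$\left(l{\left(-8,6 \right)} + P{\left(-4 \right)}\right) \frac{143}{6} = \left(6 \left(-5 - 8\right) - 4 \left(1 + 3 \left(-4\right)\right)\right) \frac{143}{6} = \left(6 \left(-13\right) - 4 \left(1 - 12\right)\right) 143 \cdot \frac{1}{6} = \left(-78 - -44\right) \frac{143}{6} = \left(-78 + 44\right) \frac{143}{6} = \left(-34\right) \frac{143}{6} = - \frac{2431}{3}$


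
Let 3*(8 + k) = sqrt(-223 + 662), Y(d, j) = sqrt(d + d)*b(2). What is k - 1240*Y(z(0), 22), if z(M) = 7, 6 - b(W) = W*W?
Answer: -8 - 2480*sqrt(14) + sqrt(439)/3 ≈ -9280.3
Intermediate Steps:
b(W) = 6 - W**2 (b(W) = 6 - W*W = 6 - W**2)
Y(d, j) = 2*sqrt(2)*sqrt(d) (Y(d, j) = sqrt(d + d)*(6 - 1*2**2) = sqrt(2*d)*(6 - 1*4) = (sqrt(2)*sqrt(d))*(6 - 4) = (sqrt(2)*sqrt(d))*2 = 2*sqrt(2)*sqrt(d))
k = -8 + sqrt(439)/3 (k = -8 + sqrt(-223 + 662)/3 = -8 + sqrt(439)/3 ≈ -1.0159)
k - 1240*Y(z(0), 22) = (-8 + sqrt(439)/3) - 2480*sqrt(2)*sqrt(7) = (-8 + sqrt(439)/3) - 2480*sqrt(14) = -8 - 2480*sqrt(14) + sqrt(439)/3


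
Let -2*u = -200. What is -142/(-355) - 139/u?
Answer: -99/100 ≈ -0.99000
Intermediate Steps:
u = 100 (u = -½*(-200) = 100)
-142/(-355) - 139/u = -142/(-355) - 139/100 = -142*(-1/355) - 139*1/100 = ⅖ - 139/100 = -99/100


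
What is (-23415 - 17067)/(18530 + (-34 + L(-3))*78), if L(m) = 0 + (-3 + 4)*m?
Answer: -20241/7822 ≈ -2.5877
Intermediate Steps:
L(m) = m (L(m) = 0 + 1*m = 0 + m = m)
(-23415 - 17067)/(18530 + (-34 + L(-3))*78) = (-23415 - 17067)/(18530 + (-34 - 3)*78) = -40482/(18530 - 37*78) = -40482/(18530 - 2886) = -40482/15644 = -40482*1/15644 = -20241/7822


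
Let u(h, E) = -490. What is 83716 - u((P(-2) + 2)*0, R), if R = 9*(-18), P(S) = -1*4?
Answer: 84206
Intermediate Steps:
P(S) = -4
R = -162
83716 - u((P(-2) + 2)*0, R) = 83716 - 1*(-490) = 83716 + 490 = 84206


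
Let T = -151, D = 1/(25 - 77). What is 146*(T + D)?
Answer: -573269/26 ≈ -22049.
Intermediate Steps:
D = -1/52 (D = 1/(-52) = -1/52 ≈ -0.019231)
146*(T + D) = 146*(-151 - 1/52) = 146*(-7853/52) = -573269/26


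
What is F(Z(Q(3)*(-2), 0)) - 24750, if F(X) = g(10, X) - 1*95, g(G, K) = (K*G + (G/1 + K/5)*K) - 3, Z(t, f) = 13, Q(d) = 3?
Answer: -122771/5 ≈ -24554.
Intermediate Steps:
g(G, K) = -3 + G*K + K*(G + K/5) (g(G, K) = (G*K + (G*1 + K*(1/5))*K) - 3 = (G*K + (G + K/5)*K) - 3 = (G*K + K*(G + K/5)) - 3 = -3 + G*K + K*(G + K/5))
F(X) = -98 + 20*X + X**2/5 (F(X) = (-3 + X**2/5 + 2*10*X) - 1*95 = (-3 + X**2/5 + 20*X) - 95 = (-3 + 20*X + X**2/5) - 95 = -98 + 20*X + X**2/5)
F(Z(Q(3)*(-2), 0)) - 24750 = (-98 + 20*13 + (1/5)*13**2) - 24750 = (-98 + 260 + (1/5)*169) - 24750 = (-98 + 260 + 169/5) - 24750 = 979/5 - 24750 = -122771/5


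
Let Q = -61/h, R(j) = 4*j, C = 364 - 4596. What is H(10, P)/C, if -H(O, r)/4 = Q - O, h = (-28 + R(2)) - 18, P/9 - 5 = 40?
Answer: -319/40204 ≈ -0.0079345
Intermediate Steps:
P = 405 (P = 45 + 9*40 = 45 + 360 = 405)
C = -4232
h = -38 (h = (-28 + 4*2) - 18 = (-28 + 8) - 18 = -20 - 18 = -38)
Q = 61/38 (Q = -61/(-38) = -61*(-1/38) = 61/38 ≈ 1.6053)
H(O, r) = -122/19 + 4*O (H(O, r) = -4*(61/38 - O) = -122/19 + 4*O)
H(10, P)/C = (-122/19 + 4*10)/(-4232) = (-122/19 + 40)*(-1/4232) = (638/19)*(-1/4232) = -319/40204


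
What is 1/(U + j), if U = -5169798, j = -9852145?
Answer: -1/15021943 ≈ -6.6569e-8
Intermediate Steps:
1/(U + j) = 1/(-5169798 - 9852145) = 1/(-15021943) = -1/15021943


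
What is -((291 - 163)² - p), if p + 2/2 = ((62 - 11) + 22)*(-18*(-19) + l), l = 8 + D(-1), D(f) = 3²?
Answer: 9822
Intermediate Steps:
D(f) = 9
l = 17 (l = 8 + 9 = 17)
p = 26206 (p = -1 + ((62 - 11) + 22)*(-18*(-19) + 17) = -1 + (51 + 22)*(342 + 17) = -1 + 73*359 = -1 + 26207 = 26206)
-((291 - 163)² - p) = -((291 - 163)² - 1*26206) = -(128² - 26206) = -(16384 - 26206) = -1*(-9822) = 9822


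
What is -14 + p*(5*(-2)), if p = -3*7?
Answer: 196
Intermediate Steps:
p = -21
-14 + p*(5*(-2)) = -14 - 105*(-2) = -14 - 21*(-10) = -14 + 210 = 196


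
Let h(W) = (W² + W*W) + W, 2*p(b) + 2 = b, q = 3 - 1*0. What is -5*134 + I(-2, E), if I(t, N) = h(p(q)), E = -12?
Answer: -669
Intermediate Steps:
q = 3 (q = 3 + 0 = 3)
p(b) = -1 + b/2
h(W) = W + 2*W² (h(W) = (W² + W²) + W = 2*W² + W = W + 2*W²)
I(t, N) = 1 (I(t, N) = (-1 + (½)*3)*(1 + 2*(-1 + (½)*3)) = (-1 + 3/2)*(1 + 2*(-1 + 3/2)) = (1 + 2*(½))/2 = (1 + 1)/2 = (½)*2 = 1)
-5*134 + I(-2, E) = -5*134 + 1 = -670 + 1 = -669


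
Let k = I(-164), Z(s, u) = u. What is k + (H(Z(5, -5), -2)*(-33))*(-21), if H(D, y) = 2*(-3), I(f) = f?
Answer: -4322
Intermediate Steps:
H(D, y) = -6
k = -164
k + (H(Z(5, -5), -2)*(-33))*(-21) = -164 - 6*(-33)*(-21) = -164 + 198*(-21) = -164 - 4158 = -4322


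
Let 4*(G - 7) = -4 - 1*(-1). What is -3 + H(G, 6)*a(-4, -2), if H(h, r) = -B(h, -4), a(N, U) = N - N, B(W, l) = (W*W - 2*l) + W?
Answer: -3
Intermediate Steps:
B(W, l) = W + W² - 2*l (B(W, l) = (W² - 2*l) + W = W + W² - 2*l)
a(N, U) = 0
G = 25/4 (G = 7 + (-4 - 1*(-1))/4 = 7 + (-4 + 1)/4 = 7 + (¼)*(-3) = 7 - ¾ = 25/4 ≈ 6.2500)
H(h, r) = -8 - h - h² (H(h, r) = -(h + h² - 2*(-4)) = -(h + h² + 8) = -(8 + h + h²) = -8 - h - h²)
-3 + H(G, 6)*a(-4, -2) = -3 + (-8 - 1*25/4 - (25/4)²)*0 = -3 + (-8 - 25/4 - 1*625/16)*0 = -3 + (-8 - 25/4 - 625/16)*0 = -3 - 853/16*0 = -3 + 0 = -3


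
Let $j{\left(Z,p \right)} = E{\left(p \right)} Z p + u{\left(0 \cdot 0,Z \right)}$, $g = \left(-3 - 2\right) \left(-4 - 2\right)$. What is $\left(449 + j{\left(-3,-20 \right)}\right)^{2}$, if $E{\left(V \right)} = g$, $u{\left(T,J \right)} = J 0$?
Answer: $5058001$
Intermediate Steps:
$g = 30$ ($g = \left(-5\right) \left(-6\right) = 30$)
$u{\left(T,J \right)} = 0$
$E{\left(V \right)} = 30$
$j{\left(Z,p \right)} = 30 Z p$ ($j{\left(Z,p \right)} = 30 Z p + 0 = 30 Z p$)
$\left(449 + j{\left(-3,-20 \right)}\right)^{2} = \left(449 + 30 \left(-3\right) \left(-20\right)\right)^{2} = \left(449 + 1800\right)^{2} = 2249^{2} = 5058001$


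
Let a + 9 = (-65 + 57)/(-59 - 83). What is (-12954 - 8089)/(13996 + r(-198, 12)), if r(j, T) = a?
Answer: -1494053/993081 ≈ -1.5045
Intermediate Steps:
a = -635/71 (a = -9 + (-65 + 57)/(-59 - 83) = -9 - 8/(-142) = -9 - 8*(-1/142) = -9 + 4/71 = -635/71 ≈ -8.9437)
r(j, T) = -635/71
(-12954 - 8089)/(13996 + r(-198, 12)) = (-12954 - 8089)/(13996 - 635/71) = -21043/993081/71 = -21043*71/993081 = -1494053/993081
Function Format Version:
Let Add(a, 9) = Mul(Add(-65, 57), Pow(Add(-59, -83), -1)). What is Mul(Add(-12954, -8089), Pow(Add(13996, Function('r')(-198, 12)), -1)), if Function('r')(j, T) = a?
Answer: Rational(-1494053, 993081) ≈ -1.5045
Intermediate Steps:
a = Rational(-635, 71) (a = Add(-9, Mul(Add(-65, 57), Pow(Add(-59, -83), -1))) = Add(-9, Mul(-8, Pow(-142, -1))) = Add(-9, Mul(-8, Rational(-1, 142))) = Add(-9, Rational(4, 71)) = Rational(-635, 71) ≈ -8.9437)
Function('r')(j, T) = Rational(-635, 71)
Mul(Add(-12954, -8089), Pow(Add(13996, Function('r')(-198, 12)), -1)) = Mul(Add(-12954, -8089), Pow(Add(13996, Rational(-635, 71)), -1)) = Mul(-21043, Pow(Rational(993081, 71), -1)) = Mul(-21043, Rational(71, 993081)) = Rational(-1494053, 993081)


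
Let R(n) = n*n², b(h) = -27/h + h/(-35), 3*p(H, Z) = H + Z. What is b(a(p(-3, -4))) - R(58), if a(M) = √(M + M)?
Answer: -195112 + 403*I*√42/210 ≈ -1.9511e+5 + 12.437*I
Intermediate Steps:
p(H, Z) = H/3 + Z/3 (p(H, Z) = (H + Z)/3 = H/3 + Z/3)
a(M) = √2*√M (a(M) = √(2*M) = √2*√M)
b(h) = -27/h - h/35 (b(h) = -27/h + h*(-1/35) = -27/h - h/35)
R(n) = n³
b(a(p(-3, -4))) - R(58) = (-27*√2/(2*√((⅓)*(-3) + (⅓)*(-4))) - √2*√((⅓)*(-3) + (⅓)*(-4))/35) - 1*58³ = (-27*√2/(2*√(-1 - 4/3)) - √2*√(-1 - 4/3)/35) - 1*195112 = (-27*(-I*√42/14) - √2*√(-7/3)/35) - 195112 = (-27*(-I*√42/14) - √2*I*√21/3/35) - 195112 = (-27*(-I*√42/14) - I*√42/105) - 195112 = (-(-27)*I*√42/14 - I*√42/105) - 195112 = (27*I*√42/14 - I*√42/105) - 195112 = 403*I*√42/210 - 195112 = -195112 + 403*I*√42/210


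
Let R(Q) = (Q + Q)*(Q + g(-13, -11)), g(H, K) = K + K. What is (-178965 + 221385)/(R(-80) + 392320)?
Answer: 2121/20432 ≈ 0.10381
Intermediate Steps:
g(H, K) = 2*K
R(Q) = 2*Q*(-22 + Q) (R(Q) = (Q + Q)*(Q + 2*(-11)) = (2*Q)*(Q - 22) = (2*Q)*(-22 + Q) = 2*Q*(-22 + Q))
(-178965 + 221385)/(R(-80) + 392320) = (-178965 + 221385)/(2*(-80)*(-22 - 80) + 392320) = 42420/(2*(-80)*(-102) + 392320) = 42420/(16320 + 392320) = 42420/408640 = 42420*(1/408640) = 2121/20432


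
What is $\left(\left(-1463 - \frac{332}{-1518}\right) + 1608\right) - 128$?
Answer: $\frac{13069}{759} \approx 17.219$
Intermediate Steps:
$\left(\left(-1463 - \frac{332}{-1518}\right) + 1608\right) - 128 = \left(\left(-1463 - - \frac{166}{759}\right) + 1608\right) - 128 = \left(\left(-1463 + \frac{166}{759}\right) + 1608\right) - 128 = \left(- \frac{1110251}{759} + 1608\right) - 128 = \frac{110221}{759} - 128 = \frac{13069}{759}$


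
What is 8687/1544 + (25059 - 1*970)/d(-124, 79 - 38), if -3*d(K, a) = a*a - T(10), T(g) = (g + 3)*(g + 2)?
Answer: -98332573/2354600 ≈ -41.762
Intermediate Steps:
T(g) = (2 + g)*(3 + g) (T(g) = (3 + g)*(2 + g) = (2 + g)*(3 + g))
d(K, a) = 52 - a**2/3 (d(K, a) = -(a*a - (6 + 10**2 + 5*10))/3 = -(a**2 - (6 + 100 + 50))/3 = -(a**2 - 1*156)/3 = -(a**2 - 156)/3 = -(-156 + a**2)/3 = 52 - a**2/3)
8687/1544 + (25059 - 1*970)/d(-124, 79 - 38) = 8687/1544 + (25059 - 1*970)/(52 - (79 - 38)**2/3) = 8687*(1/1544) + (25059 - 970)/(52 - 1/3*41**2) = 8687/1544 + 24089/(52 - 1/3*1681) = 8687/1544 + 24089/(52 - 1681/3) = 8687/1544 + 24089/(-1525/3) = 8687/1544 + 24089*(-3/1525) = 8687/1544 - 72267/1525 = -98332573/2354600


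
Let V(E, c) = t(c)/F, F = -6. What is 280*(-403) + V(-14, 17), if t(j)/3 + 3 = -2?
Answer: -225675/2 ≈ -1.1284e+5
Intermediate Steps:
t(j) = -15 (t(j) = -9 + 3*(-2) = -9 - 6 = -15)
V(E, c) = 5/2 (V(E, c) = -15/(-6) = -15*(-⅙) = 5/2)
280*(-403) + V(-14, 17) = 280*(-403) + 5/2 = -112840 + 5/2 = -225675/2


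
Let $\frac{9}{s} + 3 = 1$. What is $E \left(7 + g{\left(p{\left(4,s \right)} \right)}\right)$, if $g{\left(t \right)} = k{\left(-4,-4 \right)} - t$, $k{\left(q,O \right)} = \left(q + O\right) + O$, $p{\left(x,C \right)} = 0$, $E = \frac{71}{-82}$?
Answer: $\frac{355}{82} \approx 4.3293$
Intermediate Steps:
$s = - \frac{9}{2}$ ($s = \frac{9}{-3 + 1} = \frac{9}{-2} = 9 \left(- \frac{1}{2}\right) = - \frac{9}{2} \approx -4.5$)
$E = - \frac{71}{82}$ ($E = 71 \left(- \frac{1}{82}\right) = - \frac{71}{82} \approx -0.86585$)
$k{\left(q,O \right)} = q + 2 O$ ($k{\left(q,O \right)} = \left(O + q\right) + O = q + 2 O$)
$g{\left(t \right)} = -12 - t$ ($g{\left(t \right)} = \left(-4 + 2 \left(-4\right)\right) - t = \left(-4 - 8\right) - t = -12 - t$)
$E \left(7 + g{\left(p{\left(4,s \right)} \right)}\right) = - \frac{71 \left(7 - 12\right)}{82} = \left(- \frac{71}{82}\right) \left(-5\right) = \frac{355}{82}$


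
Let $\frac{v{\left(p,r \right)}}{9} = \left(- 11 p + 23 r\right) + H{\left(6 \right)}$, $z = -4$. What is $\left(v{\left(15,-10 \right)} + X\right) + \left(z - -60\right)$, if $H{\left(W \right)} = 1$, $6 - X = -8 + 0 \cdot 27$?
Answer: $-3476$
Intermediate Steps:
$X = 14$ ($X = 6 - \left(-8 + 0 \cdot 27\right) = 6 - \left(-8 + 0\right) = 6 - -8 = 6 + 8 = 14$)
$v{\left(p,r \right)} = 9 - 99 p + 207 r$ ($v{\left(p,r \right)} = 9 \left(\left(- 11 p + 23 r\right) + 1\right) = 9 \left(1 - 11 p + 23 r\right) = 9 - 99 p + 207 r$)
$\left(v{\left(15,-10 \right)} + X\right) + \left(z - -60\right) = \left(\left(9 - 1485 + 207 \left(-10\right)\right) + 14\right) - -56 = \left(\left(9 - 1485 - 2070\right) + 14\right) + \left(-4 + 60\right) = \left(-3546 + 14\right) + 56 = -3532 + 56 = -3476$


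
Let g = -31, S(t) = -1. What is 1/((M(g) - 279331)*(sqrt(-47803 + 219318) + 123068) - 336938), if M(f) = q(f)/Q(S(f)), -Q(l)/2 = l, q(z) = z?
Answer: -27503161600/945519165229348654553 + 1117386*sqrt(171515)/4727595826146743272765 ≈ -2.8990e-11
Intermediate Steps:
Q(l) = -2*l
M(f) = f/2 (M(f) = f/((-2*(-1))) = f/2)
1/((M(g) - 279331)*(sqrt(-47803 + 219318) + 123068) - 336938) = 1/(((1/2)*(-31) - 279331)*(sqrt(-47803 + 219318) + 123068) - 336938) = 1/((-31/2 - 279331)*(sqrt(171515) + 123068) - 336938) = 1/(-558693*(123068 + sqrt(171515))/2 - 336938) = 1/((-34378615062 - 558693*sqrt(171515)/2) - 336938) = 1/(-34378952000 - 558693*sqrt(171515)/2)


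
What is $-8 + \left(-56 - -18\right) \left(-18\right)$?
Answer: $676$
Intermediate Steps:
$-8 + \left(-56 - -18\right) \left(-18\right) = -8 + \left(-56 + 18\right) \left(-18\right) = -8 - -684 = -8 + 684 = 676$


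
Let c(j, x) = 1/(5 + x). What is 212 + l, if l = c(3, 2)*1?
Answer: 1485/7 ≈ 212.14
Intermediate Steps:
l = 1/7 (l = 1/(5 + 2) = 1/7 ≈ 0.14286)
212 + l = 212 + 1/7 = 1485/7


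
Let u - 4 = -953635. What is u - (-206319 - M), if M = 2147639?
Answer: 1400327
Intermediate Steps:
u = -953631 (u = 4 - 953635 = -953631)
u - (-206319 - M) = -953631 - (-206319 - 1*2147639) = -953631 - (-206319 - 2147639) = -953631 - 1*(-2353958) = -953631 + 2353958 = 1400327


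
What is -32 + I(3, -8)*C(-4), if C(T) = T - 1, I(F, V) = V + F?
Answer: -7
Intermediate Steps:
I(F, V) = F + V
C(T) = -1 + T
-32 + I(3, -8)*C(-4) = -32 + (3 - 8)*(-1 - 4) = -32 - 5*(-5) = -32 + 25 = -7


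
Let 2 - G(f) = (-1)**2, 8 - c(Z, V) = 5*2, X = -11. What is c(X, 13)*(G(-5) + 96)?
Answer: -194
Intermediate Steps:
c(Z, V) = -2 (c(Z, V) = 8 - 5*2 = 8 - 1*10 = 8 - 10 = -2)
G(f) = 1 (G(f) = 2 - 1*(-1)**2 = 2 - 1*1 = 2 - 1 = 1)
c(X, 13)*(G(-5) + 96) = -2*(1 + 96) = -2*97 = -194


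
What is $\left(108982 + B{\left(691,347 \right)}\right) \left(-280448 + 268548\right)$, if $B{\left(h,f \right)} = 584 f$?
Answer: $-3708397000$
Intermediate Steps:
$\left(108982 + B{\left(691,347 \right)}\right) \left(-280448 + 268548\right) = \left(108982 + 584 \cdot 347\right) \left(-280448 + 268548\right) = \left(108982 + 202648\right) \left(-11900\right) = 311630 \left(-11900\right) = -3708397000$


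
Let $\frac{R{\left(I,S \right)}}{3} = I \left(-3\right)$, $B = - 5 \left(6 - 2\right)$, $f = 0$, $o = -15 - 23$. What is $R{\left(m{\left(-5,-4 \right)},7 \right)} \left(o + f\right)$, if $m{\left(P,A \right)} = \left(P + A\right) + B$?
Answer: $-9918$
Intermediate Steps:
$o = -38$ ($o = -15 - 23 = -38$)
$B = -20$ ($B = \left(-5\right) 4 = -20$)
$m{\left(P,A \right)} = -20 + A + P$ ($m{\left(P,A \right)} = \left(P + A\right) - 20 = \left(A + P\right) - 20 = -20 + A + P$)
$R{\left(I,S \right)} = - 9 I$ ($R{\left(I,S \right)} = 3 I \left(-3\right) = 3 \left(- 3 I\right) = - 9 I$)
$R{\left(m{\left(-5,-4 \right)},7 \right)} \left(o + f\right) = - 9 \left(-20 - 4 - 5\right) \left(-38 + 0\right) = \left(-9\right) \left(-29\right) \left(-38\right) = 261 \left(-38\right) = -9918$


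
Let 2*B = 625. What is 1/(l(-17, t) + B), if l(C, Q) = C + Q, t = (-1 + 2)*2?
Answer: 2/595 ≈ 0.0033613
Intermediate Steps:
B = 625/2 (B = (½)*625 = 625/2 ≈ 312.50)
t = 2 (t = 1*2 = 2)
1/(l(-17, t) + B) = 1/((-17 + 2) + 625/2) = 1/(-15 + 625/2) = 1/(595/2) = 2/595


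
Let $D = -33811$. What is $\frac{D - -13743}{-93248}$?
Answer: $\frac{5017}{23312} \approx 0.21521$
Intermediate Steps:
$\frac{D - -13743}{-93248} = \frac{-33811 - -13743}{-93248} = \left(-33811 + 13743\right) \left(- \frac{1}{93248}\right) = \left(-20068\right) \left(- \frac{1}{93248}\right) = \frac{5017}{23312}$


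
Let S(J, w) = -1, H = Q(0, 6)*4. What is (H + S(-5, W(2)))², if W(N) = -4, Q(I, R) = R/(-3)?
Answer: 81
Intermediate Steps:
Q(I, R) = -R/3 (Q(I, R) = R*(-⅓) = -R/3)
H = -8 (H = -⅓*6*4 = -2*4 = -8)
(H + S(-5, W(2)))² = (-8 - 1)² = (-9)² = 81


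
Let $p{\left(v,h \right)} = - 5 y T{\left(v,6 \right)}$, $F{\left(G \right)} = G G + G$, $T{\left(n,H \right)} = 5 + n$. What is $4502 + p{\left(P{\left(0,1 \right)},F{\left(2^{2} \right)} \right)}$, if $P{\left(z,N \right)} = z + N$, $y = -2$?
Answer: $4562$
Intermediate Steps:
$P{\left(z,N \right)} = N + z$
$F{\left(G \right)} = G + G^{2}$ ($F{\left(G \right)} = G^{2} + G = G + G^{2}$)
$p{\left(v,h \right)} = 50 + 10 v$ ($p{\left(v,h \right)} = \left(-5\right) \left(-2\right) \left(5 + v\right) = 10 \left(5 + v\right) = 50 + 10 v$)
$4502 + p{\left(P{\left(0,1 \right)},F{\left(2^{2} \right)} \right)} = 4502 + \left(50 + 10 \left(1 + 0\right)\right) = 4502 + \left(50 + 10 \cdot 1\right) = 4502 + \left(50 + 10\right) = 4502 + 60 = 4562$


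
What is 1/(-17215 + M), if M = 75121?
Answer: 1/57906 ≈ 1.7269e-5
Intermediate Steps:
1/(-17215 + M) = 1/(-17215 + 75121) = 1/57906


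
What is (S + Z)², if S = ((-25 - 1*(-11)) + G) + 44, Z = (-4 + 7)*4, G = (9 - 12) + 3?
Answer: 1764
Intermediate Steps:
G = 0 (G = -3 + 3 = 0)
Z = 12 (Z = 3*4 = 12)
S = 30 (S = ((-25 - 1*(-11)) + 0) + 44 = ((-25 + 11) + 0) + 44 = (-14 + 0) + 44 = -14 + 44 = 30)
(S + Z)² = (30 + 12)² = 42² = 1764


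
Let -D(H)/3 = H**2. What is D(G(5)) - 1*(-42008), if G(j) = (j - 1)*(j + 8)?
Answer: 33896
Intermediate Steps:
G(j) = (-1 + j)*(8 + j)
D(H) = -3*H**2
D(G(5)) - 1*(-42008) = -3*(-8 + 5**2 + 7*5)**2 - 1*(-42008) = -3*(-8 + 25 + 35)**2 + 42008 = -3*52**2 + 42008 = -3*2704 + 42008 = -8112 + 42008 = 33896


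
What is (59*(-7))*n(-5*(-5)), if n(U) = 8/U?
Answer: -3304/25 ≈ -132.16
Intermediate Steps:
(59*(-7))*n(-5*(-5)) = (59*(-7))*(8/((-5*(-5)))) = -3304/25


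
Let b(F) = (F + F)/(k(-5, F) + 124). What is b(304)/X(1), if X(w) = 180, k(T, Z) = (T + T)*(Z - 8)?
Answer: -38/31905 ≈ -0.0011910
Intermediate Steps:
k(T, Z) = 2*T*(-8 + Z) (k(T, Z) = (2*T)*(-8 + Z) = 2*T*(-8 + Z))
b(F) = 2*F/(204 - 10*F) (b(F) = (F + F)/(2*(-5)*(-8 + F) + 124) = (2*F)/((80 - 10*F) + 124) = (2*F)/(204 - 10*F) = 2*F/(204 - 10*F))
b(304)/X(1) = -1*304/(-102 + 5*304)/180 = -1*304/(-102 + 1520)*(1/180) = -1*304/1418*(1/180) = -1*304*1/1418*(1/180) = -152/709*1/180 = -38/31905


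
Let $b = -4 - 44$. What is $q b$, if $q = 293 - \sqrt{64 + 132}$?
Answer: $-13392$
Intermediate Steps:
$q = 279$ ($q = 293 - \sqrt{196} = 293 - 14 = 279$)
$b = -48$ ($b = -4 - 44 = -48$)
$q b = 279 \left(-48\right) = -13392$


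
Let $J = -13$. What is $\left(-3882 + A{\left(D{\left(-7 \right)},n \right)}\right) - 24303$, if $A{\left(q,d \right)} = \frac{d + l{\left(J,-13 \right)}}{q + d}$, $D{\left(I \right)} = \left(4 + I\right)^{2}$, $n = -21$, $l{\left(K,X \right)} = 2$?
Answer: $- \frac{338201}{12} \approx -28183.0$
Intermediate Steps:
$A{\left(q,d \right)} = \frac{2 + d}{d + q}$ ($A{\left(q,d \right)} = \frac{d + 2}{q + d} = \frac{2 + d}{d + q}$)
$\left(-3882 + A{\left(D{\left(-7 \right)},n \right)}\right) - 24303 = \left(-3882 + \frac{2 - 21}{-21 + \left(4 - 7\right)^{2}}\right) - 24303 = \left(-3882 + \frac{1}{-21 + \left(-3\right)^{2}} \left(-19\right)\right) - 24303 = \left(-3882 + \frac{1}{-21 + 9} \left(-19\right)\right) - 24303 = \left(-3882 + \frac{1}{-12} \left(-19\right)\right) - 24303 = \left(-3882 - - \frac{19}{12}\right) - 24303 = \left(-3882 + \frac{19}{12}\right) - 24303 = - \frac{46565}{12} - 24303 = - \frac{338201}{12}$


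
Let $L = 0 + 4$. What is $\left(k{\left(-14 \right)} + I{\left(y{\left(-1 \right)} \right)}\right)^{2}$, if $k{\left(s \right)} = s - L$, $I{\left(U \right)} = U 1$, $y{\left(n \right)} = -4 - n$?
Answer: $441$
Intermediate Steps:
$L = 4$
$I{\left(U \right)} = U$
$k{\left(s \right)} = -4 + s$ ($k{\left(s \right)} = s - 4 = -4 + s$)
$\left(k{\left(-14 \right)} + I{\left(y{\left(-1 \right)} \right)}\right)^{2} = \left(\left(-4 - 14\right) - 3\right)^{2} = \left(-18 + \left(-4 + 1\right)\right)^{2} = \left(-18 - 3\right)^{2} = \left(-21\right)^{2} = 441$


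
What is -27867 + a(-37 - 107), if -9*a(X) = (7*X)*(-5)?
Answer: -28427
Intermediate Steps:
a(X) = 35*X/9 (a(X) = -7*X*(-5)/9 = -(-35)*X/9 = 35*X/9)
-27867 + a(-37 - 107) = -27867 + 35*(-37 - 107)/9 = -27867 + (35/9)*(-144) = -27867 - 560 = -28427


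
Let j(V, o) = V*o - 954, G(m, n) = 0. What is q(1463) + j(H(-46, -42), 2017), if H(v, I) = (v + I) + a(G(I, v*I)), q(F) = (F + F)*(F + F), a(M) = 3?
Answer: 8389077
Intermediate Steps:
q(F) = 4*F² (q(F) = (2*F)*(2*F) = 4*F²)
H(v, I) = 3 + I + v (H(v, I) = (v + I) + 3 = (I + v) + 3 = 3 + I + v)
j(V, o) = -954 + V*o
q(1463) + j(H(-46, -42), 2017) = 4*1463² + (-954 + (3 - 42 - 46)*2017) = 4*2140369 + (-954 - 85*2017) = 8561476 + (-954 - 171445) = 8561476 - 172399 = 8389077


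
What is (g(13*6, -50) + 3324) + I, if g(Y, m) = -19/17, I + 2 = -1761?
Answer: 26518/17 ≈ 1559.9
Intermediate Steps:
I = -1763 (I = -2 - 1761 = -1763)
g(Y, m) = -19/17 (g(Y, m) = -19*1/17 = -19/17)
(g(13*6, -50) + 3324) + I = (-19/17 + 3324) - 1763 = 56489/17 - 1763 = 26518/17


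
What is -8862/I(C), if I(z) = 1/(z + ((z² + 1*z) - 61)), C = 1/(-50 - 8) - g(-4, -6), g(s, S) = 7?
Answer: 384464577/1682 ≈ 2.2858e+5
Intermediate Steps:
C = -407/58 (C = 1/(-50 - 8) - 1*7 = 1/(-58) - 7 = -1/58 - 7 = -407/58 ≈ -7.0172)
I(z) = 1/(-61 + z² + 2*z) (I(z) = 1/(z + ((z² + z) - 61)) = 1/(z + ((z + z²) - 61)) = 1/(z + (-61 + z + z²)) = 1/(-61 + z² + 2*z))
-8862/I(C) = -8862/(1/(-61 + (-407/58)² + 2*(-407/58))) = -8862/(1/(-61 + 165649/3364 - 407/29)) = -8862/(1/(-86767/3364)) = -8862/(-3364/86767) = -8862*(-86767/3364) = 384464577/1682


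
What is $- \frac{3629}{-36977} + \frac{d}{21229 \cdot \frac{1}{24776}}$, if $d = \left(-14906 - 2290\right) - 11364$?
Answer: $- \frac{26164942821079}{784984733} \approx -33332.0$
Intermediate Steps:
$d = -28560$ ($d = -17196 - 11364 = -28560$)
$- \frac{3629}{-36977} + \frac{d}{21229 \cdot \frac{1}{24776}} = - \frac{3629}{-36977} - \frac{28560}{21229 \cdot \frac{1}{24776}} = \left(-3629\right) \left(- \frac{1}{36977}\right) - \frac{28560}{21229 \cdot \frac{1}{24776}} = \frac{3629}{36977} - \frac{28560}{\frac{21229}{24776}} = \frac{3629}{36977} - \frac{707602560}{21229} = - \frac{26164942821079}{784984733}$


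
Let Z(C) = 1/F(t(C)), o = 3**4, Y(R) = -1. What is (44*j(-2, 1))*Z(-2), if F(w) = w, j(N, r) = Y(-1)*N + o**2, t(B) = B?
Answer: -144386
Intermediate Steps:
o = 81
j(N, r) = 6561 - N (j(N, r) = -N + 81**2 = -N + 6561 = 6561 - N)
Z(C) = 1/C
(44*j(-2, 1))*Z(-2) = (44*(6561 - 1*(-2)))/(-2) = (44*(6561 + 2))*(-1/2) = (44*6563)*(-1/2) = 288772*(-1/2) = -144386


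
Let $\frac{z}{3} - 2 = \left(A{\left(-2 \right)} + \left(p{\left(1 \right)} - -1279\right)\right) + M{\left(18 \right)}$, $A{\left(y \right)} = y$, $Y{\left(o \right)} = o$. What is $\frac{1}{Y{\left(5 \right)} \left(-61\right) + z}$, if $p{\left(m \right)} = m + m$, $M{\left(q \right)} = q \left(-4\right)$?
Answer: $\frac{1}{3322} \approx 0.00030102$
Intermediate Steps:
$M{\left(q \right)} = - 4 q$
$p{\left(m \right)} = 2 m$
$z = 3627$ ($z = 6 + 3 \left(\left(-2 + \left(2 \cdot 1 - -1279\right)\right) - 72\right) = 6 + 3 \left(\left(-2 + \left(2 + 1279\right)\right) - 72\right) = 6 + 3 \left(\left(-2 + 1281\right) - 72\right) = 6 + 3 \left(1279 - 72\right) = 6 + 3 \cdot 1207 = 6 + 3621 = 3627$)
$\frac{1}{Y{\left(5 \right)} \left(-61\right) + z} = \frac{1}{5 \left(-61\right) + 3627} = \frac{1}{-305 + 3627} = \frac{1}{3322}$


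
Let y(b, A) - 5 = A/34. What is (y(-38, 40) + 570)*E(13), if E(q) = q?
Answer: 127335/17 ≈ 7490.3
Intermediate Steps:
y(b, A) = 5 + A/34
(y(-38, 40) + 570)*E(13) = ((5 + (1/34)*40) + 570)*13 = ((5 + 20/17) + 570)*13 = (105/17 + 570)*13 = (9795/17)*13 = 127335/17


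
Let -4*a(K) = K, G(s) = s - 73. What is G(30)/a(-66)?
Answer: -86/33 ≈ -2.6061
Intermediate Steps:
G(s) = -73 + s
a(K) = -K/4
G(30)/a(-66) = (-73 + 30)/((-¼*(-66))) = -43/33/2 = -43*2/33 = -86/33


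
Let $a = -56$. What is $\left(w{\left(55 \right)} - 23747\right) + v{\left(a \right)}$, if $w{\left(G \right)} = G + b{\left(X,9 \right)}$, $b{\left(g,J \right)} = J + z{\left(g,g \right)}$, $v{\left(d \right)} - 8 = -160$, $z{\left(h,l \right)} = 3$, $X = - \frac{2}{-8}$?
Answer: $-23832$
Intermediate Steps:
$X = \frac{1}{4}$ ($X = \left(-2\right) \left(- \frac{1}{8}\right) = \frac{1}{4} \approx 0.25$)
$v{\left(d \right)} = -152$ ($v{\left(d \right)} = 8 - 160 = -152$)
$b{\left(g,J \right)} = 3 + J$ ($b{\left(g,J \right)} = J + 3 = 3 + J$)
$w{\left(G \right)} = 12 + G$ ($w{\left(G \right)} = G + \left(3 + 9\right) = G + 12 = 12 + G$)
$\left(w{\left(55 \right)} - 23747\right) + v{\left(a \right)} = \left(\left(12 + 55\right) - 23747\right) - 152 = \left(67 - 23747\right) - 152 = -23680 - 152 = -23832$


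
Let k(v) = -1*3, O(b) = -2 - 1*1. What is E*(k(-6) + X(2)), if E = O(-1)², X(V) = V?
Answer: -9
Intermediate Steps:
O(b) = -3 (O(b) = -2 - 1 = -3)
k(v) = -3
E = 9 (E = (-3)² = 9)
E*(k(-6) + X(2)) = 9*(-3 + 2) = 9*(-1) = -9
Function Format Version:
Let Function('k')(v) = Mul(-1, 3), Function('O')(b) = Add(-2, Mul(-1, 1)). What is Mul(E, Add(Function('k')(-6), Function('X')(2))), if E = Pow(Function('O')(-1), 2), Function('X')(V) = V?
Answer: -9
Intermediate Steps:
Function('O')(b) = -3 (Function('O')(b) = Add(-2, -1) = -3)
Function('k')(v) = -3
E = 9 (E = Pow(-3, 2) = 9)
Mul(E, Add(Function('k')(-6), Function('X')(2))) = Mul(9, Add(-3, 2)) = Mul(9, -1) = -9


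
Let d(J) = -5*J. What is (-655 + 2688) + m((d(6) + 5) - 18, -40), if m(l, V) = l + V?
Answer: 1950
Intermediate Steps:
m(l, V) = V + l
(-655 + 2688) + m((d(6) + 5) - 18, -40) = (-655 + 2688) + (-40 + ((-5*6 + 5) - 18)) = 2033 + (-40 + ((-30 + 5) - 18)) = 2033 + (-40 + (-25 - 18)) = 2033 + (-40 - 43) = 2033 - 83 = 1950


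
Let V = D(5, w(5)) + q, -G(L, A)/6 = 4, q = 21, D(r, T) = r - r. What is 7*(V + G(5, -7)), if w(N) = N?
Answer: -21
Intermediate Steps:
D(r, T) = 0
G(L, A) = -24 (G(L, A) = -6*4 = -24)
V = 21 (V = 0 + 21 = 21)
7*(V + G(5, -7)) = 7*(21 - 24) = 7*(-3) = -21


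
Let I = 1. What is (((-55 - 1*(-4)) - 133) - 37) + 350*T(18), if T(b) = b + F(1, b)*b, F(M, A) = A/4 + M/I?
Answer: 40729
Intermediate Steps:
F(M, A) = M + A/4 (F(M, A) = A/4 + M/1 = A*(¼) + M*1 = A/4 + M = M + A/4)
T(b) = b + b*(1 + b/4) (T(b) = b + (1 + b/4)*b = b + b*(1 + b/4))
(((-55 - 1*(-4)) - 133) - 37) + 350*T(18) = (((-55 - 1*(-4)) - 133) - 37) + 350*((¼)*18*(8 + 18)) = (((-55 + 4) - 133) - 37) + 350*((¼)*18*26) = ((-51 - 133) - 37) + 350*117 = (-184 - 37) + 40950 = -221 + 40950 = 40729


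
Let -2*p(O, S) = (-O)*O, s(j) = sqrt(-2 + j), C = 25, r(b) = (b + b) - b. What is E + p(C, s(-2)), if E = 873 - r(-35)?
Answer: 2441/2 ≈ 1220.5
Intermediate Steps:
r(b) = b (r(b) = 2*b - b = b)
p(O, S) = O**2/2 (p(O, S) = -(-O)*O/2 = -(-1)*O**2/2 = O**2/2)
E = 908 (E = 873 - 1*(-35) = 873 + 35 = 908)
E + p(C, s(-2)) = 908 + (1/2)*25**2 = 908 + (1/2)*625 = 908 + 625/2 = 2441/2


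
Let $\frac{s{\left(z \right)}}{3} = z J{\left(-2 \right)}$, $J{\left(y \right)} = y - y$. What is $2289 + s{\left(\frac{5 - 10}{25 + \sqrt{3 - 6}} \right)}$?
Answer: $2289$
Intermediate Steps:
$J{\left(y \right)} = 0$
$s{\left(z \right)} = 0$ ($s{\left(z \right)} = 3 z 0 = 3 \cdot 0 = 0$)
$2289 + s{\left(\frac{5 - 10}{25 + \sqrt{3 - 6}} \right)} = 2289 + 0 = 2289$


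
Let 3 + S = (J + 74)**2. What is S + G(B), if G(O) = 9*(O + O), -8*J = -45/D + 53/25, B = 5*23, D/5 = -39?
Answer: 3168579781/422500 ≈ 7499.6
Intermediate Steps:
D = -195 (D = 5*(-39) = -195)
B = 115
J = -191/650 (J = -(-45/(-195) + 53/25)/8 = -(-45*(-1/195) + 53*(1/25))/8 = -(3/13 + 53/25)/8 = -1/8*764/325 = -191/650 ≈ -0.29385)
S = 2294004781/422500 (S = -3 + (-191/650 + 74)**2 = -3 + (47909/650)**2 = -3 + 2295272281/422500 = 2294004781/422500 ≈ 5429.6)
G(O) = 18*O (G(O) = 9*(2*O) = 18*O)
S + G(B) = 2294004781/422500 + 18*115 = 2294004781/422500 + 2070 = 3168579781/422500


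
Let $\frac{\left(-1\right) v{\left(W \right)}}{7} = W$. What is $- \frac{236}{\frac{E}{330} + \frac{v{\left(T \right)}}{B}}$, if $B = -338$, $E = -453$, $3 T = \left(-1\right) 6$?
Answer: $\frac{4387240}{26289} \approx 166.89$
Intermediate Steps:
$T = -2$ ($T = \frac{\left(-1\right) 6}{3} = \frac{1}{3} \left(-6\right) = -2$)
$v{\left(W \right)} = - 7 W$
$- \frac{236}{\frac{E}{330} + \frac{v{\left(T \right)}}{B}} = - \frac{236}{- \frac{453}{330} + \frac{\left(-7\right) \left(-2\right)}{-338}} = - \frac{236}{\left(-453\right) \frac{1}{330} + 14 \left(- \frac{1}{338}\right)} = - \frac{236}{- \frac{151}{110} - \frac{7}{169}} = - \frac{236}{- \frac{26289}{18590}} = \left(-236\right) \left(- \frac{18590}{26289}\right) = \frac{4387240}{26289}$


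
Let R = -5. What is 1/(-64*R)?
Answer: 1/320 ≈ 0.0031250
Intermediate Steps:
1/(-64*R) = 1/(-64*(-5)) = 1/320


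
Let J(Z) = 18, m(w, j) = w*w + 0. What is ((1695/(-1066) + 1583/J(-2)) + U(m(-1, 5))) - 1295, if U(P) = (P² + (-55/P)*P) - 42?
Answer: -6258385/4797 ≈ -1304.6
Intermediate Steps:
m(w, j) = w² (m(w, j) = w² + 0 = w²)
U(P) = -97 + P² (U(P) = (P² - 55) - 42 = (-55 + P²) - 42 = -97 + P²)
((1695/(-1066) + 1583/J(-2)) + U(m(-1, 5))) - 1295 = ((1695/(-1066) + 1583/18) + (-97 + ((-1)²)²)) - 1295 = ((1695*(-1/1066) + 1583*(1/18)) + (-97 + 1²)) - 1295 = ((-1695/1066 + 1583/18) + (-97 + 1)) - 1295 = (414242/4797 - 96) - 1295 = -46270/4797 - 1295 = -6258385/4797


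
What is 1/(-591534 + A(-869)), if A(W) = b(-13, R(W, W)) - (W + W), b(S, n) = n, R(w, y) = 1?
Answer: -1/589795 ≈ -1.6955e-6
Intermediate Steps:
A(W) = 1 - 2*W (A(W) = 1 - (W + W) = 1 - 2*W)
1/(-591534 + A(-869)) = 1/(-591534 + (1 - 2*(-869))) = 1/(-591534 + (1 + 1738)) = 1/(-591534 + 1739) = 1/(-589795) = -1/589795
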